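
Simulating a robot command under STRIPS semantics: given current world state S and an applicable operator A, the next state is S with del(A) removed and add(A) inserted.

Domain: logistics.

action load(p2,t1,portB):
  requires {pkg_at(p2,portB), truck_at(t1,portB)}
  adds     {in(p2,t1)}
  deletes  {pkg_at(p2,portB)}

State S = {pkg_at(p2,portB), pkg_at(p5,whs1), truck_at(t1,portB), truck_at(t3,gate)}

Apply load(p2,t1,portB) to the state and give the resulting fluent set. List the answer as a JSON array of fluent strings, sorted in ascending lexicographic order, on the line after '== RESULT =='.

Compute (S \ del) ∪ add:
  pre ⊆ S: {pkg_at(p2,portB), truck_at(t1,portB)} ⊆ S  — applicable
  S \ del = {pkg_at(p5,whs1), truck_at(t1,portB), truck_at(t3,gate)}
  ∪ add   = {in(p2,t1), pkg_at(p5,whs1), truck_at(t1,portB), truck_at(t3,gate)}

== RESULT ==
["in(p2,t1)", "pkg_at(p5,whs1)", "truck_at(t1,portB)", "truck_at(t3,gate)"]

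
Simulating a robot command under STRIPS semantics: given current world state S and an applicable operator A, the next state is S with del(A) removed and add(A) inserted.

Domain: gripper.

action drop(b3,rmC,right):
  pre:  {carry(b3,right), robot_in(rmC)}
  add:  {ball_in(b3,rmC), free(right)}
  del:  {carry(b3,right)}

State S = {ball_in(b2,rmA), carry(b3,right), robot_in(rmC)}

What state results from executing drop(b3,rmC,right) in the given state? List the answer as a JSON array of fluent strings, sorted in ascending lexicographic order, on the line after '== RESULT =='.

Compute (S \ del) ∪ add:
  pre ⊆ S: {carry(b3,right), robot_in(rmC)} ⊆ S  — applicable
  S \ del = {ball_in(b2,rmA), robot_in(rmC)}
  ∪ add   = {ball_in(b2,rmA), ball_in(b3,rmC), free(right), robot_in(rmC)}

== RESULT ==
["ball_in(b2,rmA)", "ball_in(b3,rmC)", "free(right)", "robot_in(rmC)"]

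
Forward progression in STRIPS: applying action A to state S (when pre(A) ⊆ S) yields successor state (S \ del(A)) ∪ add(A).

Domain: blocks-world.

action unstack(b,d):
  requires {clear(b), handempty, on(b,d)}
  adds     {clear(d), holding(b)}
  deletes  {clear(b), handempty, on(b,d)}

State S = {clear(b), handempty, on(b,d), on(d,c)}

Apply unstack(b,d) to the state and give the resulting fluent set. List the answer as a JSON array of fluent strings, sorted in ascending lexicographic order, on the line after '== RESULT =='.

Progress:
  pre ⊆ S: {clear(b), handempty, on(b,d)} ⊆ S  — applicable
  S \ del = {on(d,c)}
  ∪ add   = {clear(d), holding(b), on(d,c)}

== RESULT ==
["clear(d)", "holding(b)", "on(d,c)"]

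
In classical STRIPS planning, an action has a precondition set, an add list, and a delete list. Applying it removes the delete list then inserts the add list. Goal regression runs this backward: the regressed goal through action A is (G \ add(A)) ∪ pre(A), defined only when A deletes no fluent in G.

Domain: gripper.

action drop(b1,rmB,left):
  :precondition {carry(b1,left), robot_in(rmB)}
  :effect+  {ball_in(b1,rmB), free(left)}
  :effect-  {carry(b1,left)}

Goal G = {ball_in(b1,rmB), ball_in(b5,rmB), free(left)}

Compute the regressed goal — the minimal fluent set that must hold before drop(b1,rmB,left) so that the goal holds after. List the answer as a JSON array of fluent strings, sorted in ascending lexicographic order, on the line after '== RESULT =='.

Regress:
  G ∩ del = {}  (empty — regression defined)
  G \ add = {ball_in(b1,rmB), ball_in(b5,rmB), free(left)} \ {ball_in(b1,rmB), free(left)} = {ball_in(b5,rmB)}
  ∪ pre   = {ball_in(b5,rmB)} ∪ {carry(b1,left), robot_in(rmB)}
          = {ball_in(b5,rmB), carry(b1,left), robot_in(rmB)}

== RESULT ==
["ball_in(b5,rmB)", "carry(b1,left)", "robot_in(rmB)"]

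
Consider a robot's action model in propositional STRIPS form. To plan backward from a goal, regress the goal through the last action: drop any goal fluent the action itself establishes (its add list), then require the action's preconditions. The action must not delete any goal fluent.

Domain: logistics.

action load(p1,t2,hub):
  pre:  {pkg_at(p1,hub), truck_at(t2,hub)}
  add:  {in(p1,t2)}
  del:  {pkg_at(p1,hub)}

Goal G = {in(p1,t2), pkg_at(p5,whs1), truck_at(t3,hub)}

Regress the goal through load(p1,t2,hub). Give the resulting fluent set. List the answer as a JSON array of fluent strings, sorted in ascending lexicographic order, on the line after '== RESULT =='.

Regress:
  G ∩ del = {}  (empty — regression defined)
  G \ add = {in(p1,t2), pkg_at(p5,whs1), truck_at(t3,hub)} \ {in(p1,t2)} = {pkg_at(p5,whs1), truck_at(t3,hub)}
  ∪ pre   = {pkg_at(p5,whs1), truck_at(t3,hub)} ∪ {pkg_at(p1,hub), truck_at(t2,hub)}
          = {pkg_at(p1,hub), pkg_at(p5,whs1), truck_at(t2,hub), truck_at(t3,hub)}

== RESULT ==
["pkg_at(p1,hub)", "pkg_at(p5,whs1)", "truck_at(t2,hub)", "truck_at(t3,hub)"]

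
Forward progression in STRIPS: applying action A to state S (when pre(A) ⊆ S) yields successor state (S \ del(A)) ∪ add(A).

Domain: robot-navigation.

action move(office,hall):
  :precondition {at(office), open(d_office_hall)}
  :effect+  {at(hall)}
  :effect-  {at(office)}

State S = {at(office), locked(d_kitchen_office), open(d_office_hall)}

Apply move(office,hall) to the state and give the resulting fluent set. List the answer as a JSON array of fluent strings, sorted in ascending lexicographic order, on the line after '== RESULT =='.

Compute (S \ del) ∪ add:
  pre ⊆ S: {at(office), open(d_office_hall)} ⊆ S  — applicable
  S \ del = {locked(d_kitchen_office), open(d_office_hall)}
  ∪ add   = {at(hall), locked(d_kitchen_office), open(d_office_hall)}

== RESULT ==
["at(hall)", "locked(d_kitchen_office)", "open(d_office_hall)"]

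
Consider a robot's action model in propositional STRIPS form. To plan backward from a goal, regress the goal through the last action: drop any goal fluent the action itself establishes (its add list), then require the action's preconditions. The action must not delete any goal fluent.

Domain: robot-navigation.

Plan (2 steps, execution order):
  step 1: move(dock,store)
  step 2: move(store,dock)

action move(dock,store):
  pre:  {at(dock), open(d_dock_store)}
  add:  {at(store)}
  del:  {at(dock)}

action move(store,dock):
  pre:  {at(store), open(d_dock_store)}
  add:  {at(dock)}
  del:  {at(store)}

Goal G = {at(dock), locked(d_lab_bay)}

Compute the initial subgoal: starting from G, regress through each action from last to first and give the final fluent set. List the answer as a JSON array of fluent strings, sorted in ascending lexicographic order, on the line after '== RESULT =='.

Regress step by step:
  through step 2 (move(store,dock)): drop {at(dock)}, keep {locked(d_lab_bay)}, require {at(store), open(d_dock_store)}
    → {at(store), locked(d_lab_bay), open(d_dock_store)}
  through step 1 (move(dock,store)): drop {at(store)}, keep {locked(d_lab_bay), open(d_dock_store)}, require {at(dock), open(d_dock_store)}
    → {at(dock), locked(d_lab_bay), open(d_dock_store)}

== RESULT ==
["at(dock)", "locked(d_lab_bay)", "open(d_dock_store)"]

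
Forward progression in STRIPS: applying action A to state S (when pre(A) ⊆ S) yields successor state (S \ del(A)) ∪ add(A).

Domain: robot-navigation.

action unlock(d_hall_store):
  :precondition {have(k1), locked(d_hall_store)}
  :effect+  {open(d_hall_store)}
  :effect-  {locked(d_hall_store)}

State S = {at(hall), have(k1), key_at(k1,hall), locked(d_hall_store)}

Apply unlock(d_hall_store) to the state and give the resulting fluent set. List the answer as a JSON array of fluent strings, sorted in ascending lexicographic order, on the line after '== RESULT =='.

Progress:
  pre ⊆ S: {have(k1), locked(d_hall_store)} ⊆ S  — applicable
  S \ del = {at(hall), have(k1), key_at(k1,hall)}
  ∪ add   = {at(hall), have(k1), key_at(k1,hall), open(d_hall_store)}

== RESULT ==
["at(hall)", "have(k1)", "key_at(k1,hall)", "open(d_hall_store)"]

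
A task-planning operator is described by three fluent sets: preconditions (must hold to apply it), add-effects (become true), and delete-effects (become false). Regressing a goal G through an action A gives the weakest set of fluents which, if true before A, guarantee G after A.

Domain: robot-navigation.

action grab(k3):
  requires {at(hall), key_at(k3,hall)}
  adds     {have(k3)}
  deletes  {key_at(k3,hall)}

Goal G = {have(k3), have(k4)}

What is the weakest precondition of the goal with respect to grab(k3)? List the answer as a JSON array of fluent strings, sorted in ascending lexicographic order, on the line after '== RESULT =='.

Compute (G \ add) ∪ pre:
  G ∩ del = {}  (empty — regression defined)
  G \ add = {have(k3), have(k4)} \ {have(k3)} = {have(k4)}
  ∪ pre   = {have(k4)} ∪ {at(hall), key_at(k3,hall)}
          = {at(hall), have(k4), key_at(k3,hall)}

== RESULT ==
["at(hall)", "have(k4)", "key_at(k3,hall)"]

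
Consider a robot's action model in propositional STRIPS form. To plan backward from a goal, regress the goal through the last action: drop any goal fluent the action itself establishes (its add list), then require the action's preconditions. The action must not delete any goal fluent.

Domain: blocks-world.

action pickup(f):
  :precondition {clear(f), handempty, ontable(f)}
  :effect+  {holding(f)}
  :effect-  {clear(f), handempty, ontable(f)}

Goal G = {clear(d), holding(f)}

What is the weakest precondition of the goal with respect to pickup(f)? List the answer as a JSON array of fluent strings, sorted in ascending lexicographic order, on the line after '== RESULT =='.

Compute (G \ add) ∪ pre:
  G ∩ del = {}  (empty — regression defined)
  G \ add = {clear(d), holding(f)} \ {holding(f)} = {clear(d)}
  ∪ pre   = {clear(d)} ∪ {clear(f), handempty, ontable(f)}
          = {clear(d), clear(f), handempty, ontable(f)}

== RESULT ==
["clear(d)", "clear(f)", "handempty", "ontable(f)"]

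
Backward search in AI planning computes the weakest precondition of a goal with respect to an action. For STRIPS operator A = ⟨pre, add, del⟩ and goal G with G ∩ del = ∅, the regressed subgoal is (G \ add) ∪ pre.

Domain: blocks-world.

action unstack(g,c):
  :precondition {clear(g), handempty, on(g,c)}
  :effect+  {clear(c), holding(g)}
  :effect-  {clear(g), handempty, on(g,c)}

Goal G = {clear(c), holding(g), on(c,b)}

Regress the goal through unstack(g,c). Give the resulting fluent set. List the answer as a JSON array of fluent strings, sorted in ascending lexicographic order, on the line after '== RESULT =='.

Regress:
  G ∩ del = {}  (empty — regression defined)
  G \ add = {clear(c), holding(g), on(c,b)} \ {clear(c), holding(g)} = {on(c,b)}
  ∪ pre   = {on(c,b)} ∪ {clear(g), handempty, on(g,c)}
          = {clear(g), handempty, on(c,b), on(g,c)}

== RESULT ==
["clear(g)", "handempty", "on(c,b)", "on(g,c)"]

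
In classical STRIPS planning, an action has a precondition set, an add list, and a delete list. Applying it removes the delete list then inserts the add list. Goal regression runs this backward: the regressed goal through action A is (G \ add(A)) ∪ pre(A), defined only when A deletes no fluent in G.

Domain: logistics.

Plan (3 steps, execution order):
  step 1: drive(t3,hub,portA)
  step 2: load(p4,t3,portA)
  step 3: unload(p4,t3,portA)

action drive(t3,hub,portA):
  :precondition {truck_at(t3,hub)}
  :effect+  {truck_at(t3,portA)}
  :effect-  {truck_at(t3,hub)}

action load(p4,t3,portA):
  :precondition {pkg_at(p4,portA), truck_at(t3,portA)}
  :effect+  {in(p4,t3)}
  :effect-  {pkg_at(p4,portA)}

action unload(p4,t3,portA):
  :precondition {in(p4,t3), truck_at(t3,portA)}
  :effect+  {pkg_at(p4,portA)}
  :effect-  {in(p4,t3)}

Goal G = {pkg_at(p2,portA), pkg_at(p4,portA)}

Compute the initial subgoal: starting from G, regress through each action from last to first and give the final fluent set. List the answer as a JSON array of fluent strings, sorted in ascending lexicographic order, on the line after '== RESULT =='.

Work backward from the goal:
  through step 3 (unload(p4,t3,portA)): drop {pkg_at(p4,portA)}, keep {pkg_at(p2,portA)}, require {in(p4,t3), truck_at(t3,portA)}
    → {in(p4,t3), pkg_at(p2,portA), truck_at(t3,portA)}
  through step 2 (load(p4,t3,portA)): drop {in(p4,t3)}, keep {pkg_at(p2,portA), truck_at(t3,portA)}, require {pkg_at(p4,portA), truck_at(t3,portA)}
    → {pkg_at(p2,portA), pkg_at(p4,portA), truck_at(t3,portA)}
  through step 1 (drive(t3,hub,portA)): drop {truck_at(t3,portA)}, keep {pkg_at(p2,portA), pkg_at(p4,portA)}, require {truck_at(t3,hub)}
    → {pkg_at(p2,portA), pkg_at(p4,portA), truck_at(t3,hub)}

== RESULT ==
["pkg_at(p2,portA)", "pkg_at(p4,portA)", "truck_at(t3,hub)"]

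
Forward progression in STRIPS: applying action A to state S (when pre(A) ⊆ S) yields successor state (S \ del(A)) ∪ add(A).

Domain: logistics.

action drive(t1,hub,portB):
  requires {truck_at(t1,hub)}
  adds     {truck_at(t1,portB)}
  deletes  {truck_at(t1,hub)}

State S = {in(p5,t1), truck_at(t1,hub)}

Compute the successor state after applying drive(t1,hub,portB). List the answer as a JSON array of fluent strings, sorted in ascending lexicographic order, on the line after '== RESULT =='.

Progress:
  pre ⊆ S: {truck_at(t1,hub)} ⊆ S  — applicable
  S \ del = {in(p5,t1)}
  ∪ add   = {in(p5,t1), truck_at(t1,portB)}

== RESULT ==
["in(p5,t1)", "truck_at(t1,portB)"]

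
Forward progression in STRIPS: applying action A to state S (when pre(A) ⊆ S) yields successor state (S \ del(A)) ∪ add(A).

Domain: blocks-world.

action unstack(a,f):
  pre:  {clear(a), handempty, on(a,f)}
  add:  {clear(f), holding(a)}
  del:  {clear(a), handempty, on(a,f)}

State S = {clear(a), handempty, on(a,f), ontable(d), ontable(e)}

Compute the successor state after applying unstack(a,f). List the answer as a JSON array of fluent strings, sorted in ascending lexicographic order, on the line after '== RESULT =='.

Compute (S \ del) ∪ add:
  pre ⊆ S: {clear(a), handempty, on(a,f)} ⊆ S  — applicable
  S \ del = {ontable(d), ontable(e)}
  ∪ add   = {clear(f), holding(a), ontable(d), ontable(e)}

== RESULT ==
["clear(f)", "holding(a)", "ontable(d)", "ontable(e)"]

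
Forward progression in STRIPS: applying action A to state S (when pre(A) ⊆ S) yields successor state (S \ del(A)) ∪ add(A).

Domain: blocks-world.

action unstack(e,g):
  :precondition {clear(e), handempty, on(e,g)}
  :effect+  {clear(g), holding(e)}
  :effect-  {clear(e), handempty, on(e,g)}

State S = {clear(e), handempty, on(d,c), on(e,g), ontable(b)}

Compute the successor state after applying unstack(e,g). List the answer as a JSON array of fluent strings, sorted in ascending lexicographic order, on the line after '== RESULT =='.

Progress:
  pre ⊆ S: {clear(e), handempty, on(e,g)} ⊆ S  — applicable
  S \ del = {on(d,c), ontable(b)}
  ∪ add   = {clear(g), holding(e), on(d,c), ontable(b)}

== RESULT ==
["clear(g)", "holding(e)", "on(d,c)", "ontable(b)"]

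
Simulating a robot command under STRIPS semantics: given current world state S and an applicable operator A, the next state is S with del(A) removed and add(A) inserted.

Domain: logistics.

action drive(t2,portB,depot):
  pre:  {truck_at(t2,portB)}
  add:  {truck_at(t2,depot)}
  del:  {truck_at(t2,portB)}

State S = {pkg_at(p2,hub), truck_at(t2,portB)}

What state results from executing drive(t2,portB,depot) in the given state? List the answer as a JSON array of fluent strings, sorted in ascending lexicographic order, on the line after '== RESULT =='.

Progress:
  pre ⊆ S: {truck_at(t2,portB)} ⊆ S  — applicable
  S \ del = {pkg_at(p2,hub)}
  ∪ add   = {pkg_at(p2,hub), truck_at(t2,depot)}

== RESULT ==
["pkg_at(p2,hub)", "truck_at(t2,depot)"]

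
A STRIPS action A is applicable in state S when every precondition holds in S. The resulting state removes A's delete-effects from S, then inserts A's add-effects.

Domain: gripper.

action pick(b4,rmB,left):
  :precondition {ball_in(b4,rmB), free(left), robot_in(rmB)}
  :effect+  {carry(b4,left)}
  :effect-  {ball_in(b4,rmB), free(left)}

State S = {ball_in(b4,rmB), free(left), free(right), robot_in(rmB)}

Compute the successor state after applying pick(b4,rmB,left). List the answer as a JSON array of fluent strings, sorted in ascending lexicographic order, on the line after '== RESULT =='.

Compute (S \ del) ∪ add:
  pre ⊆ S: {ball_in(b4,rmB), free(left), robot_in(rmB)} ⊆ S  — applicable
  S \ del = {free(right), robot_in(rmB)}
  ∪ add   = {carry(b4,left), free(right), robot_in(rmB)}

== RESULT ==
["carry(b4,left)", "free(right)", "robot_in(rmB)"]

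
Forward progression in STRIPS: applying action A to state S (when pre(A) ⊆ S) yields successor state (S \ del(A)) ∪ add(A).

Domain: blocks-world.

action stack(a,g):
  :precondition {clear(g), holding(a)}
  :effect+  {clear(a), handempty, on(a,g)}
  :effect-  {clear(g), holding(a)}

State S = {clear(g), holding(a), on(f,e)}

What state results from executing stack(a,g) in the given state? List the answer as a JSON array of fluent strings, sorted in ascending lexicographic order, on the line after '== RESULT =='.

Compute (S \ del) ∪ add:
  pre ⊆ S: {clear(g), holding(a)} ⊆ S  — applicable
  S \ del = {on(f,e)}
  ∪ add   = {clear(a), handempty, on(a,g), on(f,e)}

== RESULT ==
["clear(a)", "handempty", "on(a,g)", "on(f,e)"]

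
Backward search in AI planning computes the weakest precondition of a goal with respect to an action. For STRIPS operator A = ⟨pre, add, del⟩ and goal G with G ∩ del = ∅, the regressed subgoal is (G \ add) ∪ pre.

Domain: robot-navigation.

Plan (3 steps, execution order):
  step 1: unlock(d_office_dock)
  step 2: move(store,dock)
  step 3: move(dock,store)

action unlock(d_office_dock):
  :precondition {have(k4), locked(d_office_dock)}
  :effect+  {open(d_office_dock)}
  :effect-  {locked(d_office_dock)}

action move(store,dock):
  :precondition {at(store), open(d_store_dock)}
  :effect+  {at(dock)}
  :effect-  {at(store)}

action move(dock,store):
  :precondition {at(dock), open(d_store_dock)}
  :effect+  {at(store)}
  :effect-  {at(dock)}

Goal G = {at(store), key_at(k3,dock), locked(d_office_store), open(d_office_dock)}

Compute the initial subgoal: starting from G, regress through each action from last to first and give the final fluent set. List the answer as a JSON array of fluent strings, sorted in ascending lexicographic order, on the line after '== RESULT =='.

Work backward from the goal:
  through step 3 (move(dock,store)): drop {at(store)}, keep {key_at(k3,dock), locked(d_office_store), open(d_office_dock)}, require {at(dock), open(d_store_dock)}
    → {at(dock), key_at(k3,dock), locked(d_office_store), open(d_office_dock), open(d_store_dock)}
  through step 2 (move(store,dock)): drop {at(dock)}, keep {key_at(k3,dock), locked(d_office_store), open(d_office_dock), open(d_store_dock)}, require {at(store), open(d_store_dock)}
    → {at(store), key_at(k3,dock), locked(d_office_store), open(d_office_dock), open(d_store_dock)}
  through step 1 (unlock(d_office_dock)): drop {open(d_office_dock)}, keep {at(store), key_at(k3,dock), locked(d_office_store), open(d_store_dock)}, require {have(k4), locked(d_office_dock)}
    → {at(store), have(k4), key_at(k3,dock), locked(d_office_dock), locked(d_office_store), open(d_store_dock)}

== RESULT ==
["at(store)", "have(k4)", "key_at(k3,dock)", "locked(d_office_dock)", "locked(d_office_store)", "open(d_store_dock)"]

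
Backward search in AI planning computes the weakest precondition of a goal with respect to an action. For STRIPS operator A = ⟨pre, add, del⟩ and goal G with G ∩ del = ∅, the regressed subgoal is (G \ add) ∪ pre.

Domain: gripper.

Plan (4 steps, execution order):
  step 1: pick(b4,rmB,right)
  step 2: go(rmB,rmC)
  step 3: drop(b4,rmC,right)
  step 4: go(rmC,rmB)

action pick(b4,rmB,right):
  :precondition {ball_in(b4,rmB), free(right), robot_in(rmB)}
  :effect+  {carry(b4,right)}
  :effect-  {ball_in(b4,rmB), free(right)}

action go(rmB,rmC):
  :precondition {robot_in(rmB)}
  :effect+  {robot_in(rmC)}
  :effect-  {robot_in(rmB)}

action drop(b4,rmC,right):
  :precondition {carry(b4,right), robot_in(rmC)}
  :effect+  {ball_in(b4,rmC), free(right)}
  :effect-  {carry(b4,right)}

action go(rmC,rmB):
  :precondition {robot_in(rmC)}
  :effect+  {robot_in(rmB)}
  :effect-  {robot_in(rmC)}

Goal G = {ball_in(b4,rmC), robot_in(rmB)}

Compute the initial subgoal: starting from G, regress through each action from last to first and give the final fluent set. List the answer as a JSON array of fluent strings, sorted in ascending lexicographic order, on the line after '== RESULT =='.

Work backward from the goal:
  through step 4 (go(rmC,rmB)): drop {robot_in(rmB)}, keep {ball_in(b4,rmC)}, require {robot_in(rmC)}
    → {ball_in(b4,rmC), robot_in(rmC)}
  through step 3 (drop(b4,rmC,right)): drop {ball_in(b4,rmC)}, keep {robot_in(rmC)}, require {carry(b4,right), robot_in(rmC)}
    → {carry(b4,right), robot_in(rmC)}
  through step 2 (go(rmB,rmC)): drop {robot_in(rmC)}, keep {carry(b4,right)}, require {robot_in(rmB)}
    → {carry(b4,right), robot_in(rmB)}
  through step 1 (pick(b4,rmB,right)): drop {carry(b4,right)}, keep {robot_in(rmB)}, require {ball_in(b4,rmB), free(right), robot_in(rmB)}
    → {ball_in(b4,rmB), free(right), robot_in(rmB)}

== RESULT ==
["ball_in(b4,rmB)", "free(right)", "robot_in(rmB)"]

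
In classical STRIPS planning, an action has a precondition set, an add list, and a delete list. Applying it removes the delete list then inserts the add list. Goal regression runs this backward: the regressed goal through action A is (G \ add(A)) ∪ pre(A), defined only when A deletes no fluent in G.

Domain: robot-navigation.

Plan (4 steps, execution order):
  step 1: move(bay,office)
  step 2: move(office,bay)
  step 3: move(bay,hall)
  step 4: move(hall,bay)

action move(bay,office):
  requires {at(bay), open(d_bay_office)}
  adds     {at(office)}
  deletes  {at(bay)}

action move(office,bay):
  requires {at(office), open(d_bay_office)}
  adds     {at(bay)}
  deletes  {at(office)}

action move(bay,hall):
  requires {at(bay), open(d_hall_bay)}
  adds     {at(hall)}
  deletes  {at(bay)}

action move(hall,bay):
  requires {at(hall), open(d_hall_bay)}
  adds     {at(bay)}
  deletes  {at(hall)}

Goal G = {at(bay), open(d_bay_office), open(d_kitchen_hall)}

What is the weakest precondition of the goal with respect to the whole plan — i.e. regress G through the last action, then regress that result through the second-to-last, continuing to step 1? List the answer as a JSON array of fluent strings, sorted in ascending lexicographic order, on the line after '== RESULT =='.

Work backward from the goal:
  through step 4 (move(hall,bay)): drop {at(bay)}, keep {open(d_bay_office), open(d_kitchen_hall)}, require {at(hall), open(d_hall_bay)}
    → {at(hall), open(d_bay_office), open(d_hall_bay), open(d_kitchen_hall)}
  through step 3 (move(bay,hall)): drop {at(hall)}, keep {open(d_bay_office), open(d_hall_bay), open(d_kitchen_hall)}, require {at(bay), open(d_hall_bay)}
    → {at(bay), open(d_bay_office), open(d_hall_bay), open(d_kitchen_hall)}
  through step 2 (move(office,bay)): drop {at(bay)}, keep {open(d_bay_office), open(d_hall_bay), open(d_kitchen_hall)}, require {at(office), open(d_bay_office)}
    → {at(office), open(d_bay_office), open(d_hall_bay), open(d_kitchen_hall)}
  through step 1 (move(bay,office)): drop {at(office)}, keep {open(d_bay_office), open(d_hall_bay), open(d_kitchen_hall)}, require {at(bay), open(d_bay_office)}
    → {at(bay), open(d_bay_office), open(d_hall_bay), open(d_kitchen_hall)}

== RESULT ==
["at(bay)", "open(d_bay_office)", "open(d_hall_bay)", "open(d_kitchen_hall)"]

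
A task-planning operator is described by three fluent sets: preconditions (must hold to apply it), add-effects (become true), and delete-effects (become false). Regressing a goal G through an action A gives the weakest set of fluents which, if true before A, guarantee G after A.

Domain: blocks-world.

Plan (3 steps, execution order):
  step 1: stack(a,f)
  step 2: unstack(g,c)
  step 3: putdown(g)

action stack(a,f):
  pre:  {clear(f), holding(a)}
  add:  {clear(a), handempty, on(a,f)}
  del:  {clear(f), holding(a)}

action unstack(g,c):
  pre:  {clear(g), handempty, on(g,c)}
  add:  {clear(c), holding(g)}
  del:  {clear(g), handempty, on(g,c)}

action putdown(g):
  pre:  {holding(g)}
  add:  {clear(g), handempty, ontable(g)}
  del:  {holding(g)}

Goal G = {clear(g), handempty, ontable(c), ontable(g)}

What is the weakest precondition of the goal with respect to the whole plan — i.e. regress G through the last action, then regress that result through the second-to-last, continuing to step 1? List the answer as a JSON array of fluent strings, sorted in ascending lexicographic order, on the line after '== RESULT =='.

Work backward from the goal:
  through step 3 (putdown(g)): drop {clear(g), handempty, ontable(g)}, keep {ontable(c)}, require {holding(g)}
    → {holding(g), ontable(c)}
  through step 2 (unstack(g,c)): drop {holding(g)}, keep {ontable(c)}, require {clear(g), handempty, on(g,c)}
    → {clear(g), handempty, on(g,c), ontable(c)}
  through step 1 (stack(a,f)): drop {handempty}, keep {clear(g), on(g,c), ontable(c)}, require {clear(f), holding(a)}
    → {clear(f), clear(g), holding(a), on(g,c), ontable(c)}

== RESULT ==
["clear(f)", "clear(g)", "holding(a)", "on(g,c)", "ontable(c)"]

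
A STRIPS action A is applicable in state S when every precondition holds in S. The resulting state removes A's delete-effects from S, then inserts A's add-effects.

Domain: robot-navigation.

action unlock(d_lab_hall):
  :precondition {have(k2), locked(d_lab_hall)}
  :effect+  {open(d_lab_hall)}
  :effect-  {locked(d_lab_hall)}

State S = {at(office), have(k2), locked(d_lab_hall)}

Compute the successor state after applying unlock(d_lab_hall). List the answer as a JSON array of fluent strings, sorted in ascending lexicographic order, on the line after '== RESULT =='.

Progress:
  pre ⊆ S: {have(k2), locked(d_lab_hall)} ⊆ S  — applicable
  S \ del = {at(office), have(k2)}
  ∪ add   = {at(office), have(k2), open(d_lab_hall)}

== RESULT ==
["at(office)", "have(k2)", "open(d_lab_hall)"]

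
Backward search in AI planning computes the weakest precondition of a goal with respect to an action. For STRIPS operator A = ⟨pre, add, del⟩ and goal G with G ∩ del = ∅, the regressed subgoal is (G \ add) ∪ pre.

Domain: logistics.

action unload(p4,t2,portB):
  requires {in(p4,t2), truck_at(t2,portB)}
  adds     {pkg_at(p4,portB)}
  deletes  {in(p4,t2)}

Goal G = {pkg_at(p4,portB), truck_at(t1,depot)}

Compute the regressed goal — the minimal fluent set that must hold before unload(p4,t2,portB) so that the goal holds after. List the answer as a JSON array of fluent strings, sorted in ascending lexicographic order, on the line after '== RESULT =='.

Regress:
  G ∩ del = {}  (empty — regression defined)
  G \ add = {pkg_at(p4,portB), truck_at(t1,depot)} \ {pkg_at(p4,portB)} = {truck_at(t1,depot)}
  ∪ pre   = {truck_at(t1,depot)} ∪ {in(p4,t2), truck_at(t2,portB)}
          = {in(p4,t2), truck_at(t1,depot), truck_at(t2,portB)}

== RESULT ==
["in(p4,t2)", "truck_at(t1,depot)", "truck_at(t2,portB)"]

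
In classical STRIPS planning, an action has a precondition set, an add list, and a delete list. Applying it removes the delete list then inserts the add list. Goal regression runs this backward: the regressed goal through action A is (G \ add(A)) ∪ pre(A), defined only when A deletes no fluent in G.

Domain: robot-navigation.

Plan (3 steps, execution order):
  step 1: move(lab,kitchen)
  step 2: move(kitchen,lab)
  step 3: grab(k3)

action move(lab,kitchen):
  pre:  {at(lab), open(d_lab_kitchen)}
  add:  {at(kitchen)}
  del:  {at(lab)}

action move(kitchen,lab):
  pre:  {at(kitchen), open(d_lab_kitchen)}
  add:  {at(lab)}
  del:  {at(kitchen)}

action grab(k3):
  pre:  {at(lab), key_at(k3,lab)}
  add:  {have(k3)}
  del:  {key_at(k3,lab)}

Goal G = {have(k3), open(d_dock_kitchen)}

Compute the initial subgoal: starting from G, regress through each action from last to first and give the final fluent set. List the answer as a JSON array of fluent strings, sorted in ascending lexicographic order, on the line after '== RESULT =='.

Regress step by step:
  through step 3 (grab(k3)): drop {have(k3)}, keep {open(d_dock_kitchen)}, require {at(lab), key_at(k3,lab)}
    → {at(lab), key_at(k3,lab), open(d_dock_kitchen)}
  through step 2 (move(kitchen,lab)): drop {at(lab)}, keep {key_at(k3,lab), open(d_dock_kitchen)}, require {at(kitchen), open(d_lab_kitchen)}
    → {at(kitchen), key_at(k3,lab), open(d_dock_kitchen), open(d_lab_kitchen)}
  through step 1 (move(lab,kitchen)): drop {at(kitchen)}, keep {key_at(k3,lab), open(d_dock_kitchen), open(d_lab_kitchen)}, require {at(lab), open(d_lab_kitchen)}
    → {at(lab), key_at(k3,lab), open(d_dock_kitchen), open(d_lab_kitchen)}

== RESULT ==
["at(lab)", "key_at(k3,lab)", "open(d_dock_kitchen)", "open(d_lab_kitchen)"]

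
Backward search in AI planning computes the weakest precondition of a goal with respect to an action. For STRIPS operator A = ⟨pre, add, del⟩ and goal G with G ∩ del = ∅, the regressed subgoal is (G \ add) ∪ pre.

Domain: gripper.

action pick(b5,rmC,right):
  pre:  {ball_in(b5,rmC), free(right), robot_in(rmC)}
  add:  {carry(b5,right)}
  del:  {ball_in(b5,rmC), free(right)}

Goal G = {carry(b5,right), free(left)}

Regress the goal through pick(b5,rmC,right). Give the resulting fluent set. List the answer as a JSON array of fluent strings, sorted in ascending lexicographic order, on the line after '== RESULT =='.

Regress:
  G ∩ del = {}  (empty — regression defined)
  G \ add = {carry(b5,right), free(left)} \ {carry(b5,right)} = {free(left)}
  ∪ pre   = {free(left)} ∪ {ball_in(b5,rmC), free(right), robot_in(rmC)}
          = {ball_in(b5,rmC), free(left), free(right), robot_in(rmC)}

== RESULT ==
["ball_in(b5,rmC)", "free(left)", "free(right)", "robot_in(rmC)"]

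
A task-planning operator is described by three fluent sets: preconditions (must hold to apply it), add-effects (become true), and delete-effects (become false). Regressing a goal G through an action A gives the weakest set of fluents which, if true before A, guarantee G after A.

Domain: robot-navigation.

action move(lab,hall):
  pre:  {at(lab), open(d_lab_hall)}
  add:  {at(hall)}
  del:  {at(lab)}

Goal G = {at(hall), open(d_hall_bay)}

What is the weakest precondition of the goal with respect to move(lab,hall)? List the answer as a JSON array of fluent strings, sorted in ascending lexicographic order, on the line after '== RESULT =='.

Regress:
  G ∩ del = {}  (empty — regression defined)
  G \ add = {at(hall), open(d_hall_bay)} \ {at(hall)} = {open(d_hall_bay)}
  ∪ pre   = {open(d_hall_bay)} ∪ {at(lab), open(d_lab_hall)}
          = {at(lab), open(d_hall_bay), open(d_lab_hall)}

== RESULT ==
["at(lab)", "open(d_hall_bay)", "open(d_lab_hall)"]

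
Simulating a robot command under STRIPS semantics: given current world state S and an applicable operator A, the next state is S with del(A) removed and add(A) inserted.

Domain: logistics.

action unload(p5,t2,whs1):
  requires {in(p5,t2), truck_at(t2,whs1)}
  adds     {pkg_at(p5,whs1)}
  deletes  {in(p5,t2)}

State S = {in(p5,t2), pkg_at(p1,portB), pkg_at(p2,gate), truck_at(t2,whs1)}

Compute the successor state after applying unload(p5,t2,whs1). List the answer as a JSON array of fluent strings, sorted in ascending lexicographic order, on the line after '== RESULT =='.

Progress:
  pre ⊆ S: {in(p5,t2), truck_at(t2,whs1)} ⊆ S  — applicable
  S \ del = {pkg_at(p1,portB), pkg_at(p2,gate), truck_at(t2,whs1)}
  ∪ add   = {pkg_at(p1,portB), pkg_at(p2,gate), pkg_at(p5,whs1), truck_at(t2,whs1)}

== RESULT ==
["pkg_at(p1,portB)", "pkg_at(p2,gate)", "pkg_at(p5,whs1)", "truck_at(t2,whs1)"]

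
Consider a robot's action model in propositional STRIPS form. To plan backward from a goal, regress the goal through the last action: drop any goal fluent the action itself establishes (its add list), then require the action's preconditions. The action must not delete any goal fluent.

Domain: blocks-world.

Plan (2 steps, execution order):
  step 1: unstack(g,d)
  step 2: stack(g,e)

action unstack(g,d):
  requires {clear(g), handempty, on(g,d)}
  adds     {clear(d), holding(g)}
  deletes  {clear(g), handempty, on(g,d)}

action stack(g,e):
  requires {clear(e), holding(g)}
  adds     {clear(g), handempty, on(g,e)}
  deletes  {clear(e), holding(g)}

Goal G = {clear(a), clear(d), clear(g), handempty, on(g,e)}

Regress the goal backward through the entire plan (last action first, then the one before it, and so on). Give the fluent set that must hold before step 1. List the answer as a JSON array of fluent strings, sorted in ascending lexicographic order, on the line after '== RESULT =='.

Work backward from the goal:
  through step 2 (stack(g,e)): drop {clear(g), handempty, on(g,e)}, keep {clear(a), clear(d)}, require {clear(e), holding(g)}
    → {clear(a), clear(d), clear(e), holding(g)}
  through step 1 (unstack(g,d)): drop {clear(d), holding(g)}, keep {clear(a), clear(e)}, require {clear(g), handempty, on(g,d)}
    → {clear(a), clear(e), clear(g), handempty, on(g,d)}

== RESULT ==
["clear(a)", "clear(e)", "clear(g)", "handempty", "on(g,d)"]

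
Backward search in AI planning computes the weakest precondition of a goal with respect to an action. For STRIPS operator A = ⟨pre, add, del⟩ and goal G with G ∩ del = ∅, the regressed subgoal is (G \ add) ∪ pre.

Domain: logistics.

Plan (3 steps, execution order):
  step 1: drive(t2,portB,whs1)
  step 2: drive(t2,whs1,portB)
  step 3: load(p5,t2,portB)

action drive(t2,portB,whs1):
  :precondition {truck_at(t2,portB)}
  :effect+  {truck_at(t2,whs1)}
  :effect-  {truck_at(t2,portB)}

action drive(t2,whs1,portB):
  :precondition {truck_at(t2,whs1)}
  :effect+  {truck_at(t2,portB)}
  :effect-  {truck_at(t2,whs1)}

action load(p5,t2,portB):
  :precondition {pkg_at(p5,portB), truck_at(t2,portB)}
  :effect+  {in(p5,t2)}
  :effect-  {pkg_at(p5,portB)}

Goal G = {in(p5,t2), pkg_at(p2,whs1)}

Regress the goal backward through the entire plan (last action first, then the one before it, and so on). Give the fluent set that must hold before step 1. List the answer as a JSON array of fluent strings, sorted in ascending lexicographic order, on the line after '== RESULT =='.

Work backward from the goal:
  through step 3 (load(p5,t2,portB)): drop {in(p5,t2)}, keep {pkg_at(p2,whs1)}, require {pkg_at(p5,portB), truck_at(t2,portB)}
    → {pkg_at(p2,whs1), pkg_at(p5,portB), truck_at(t2,portB)}
  through step 2 (drive(t2,whs1,portB)): drop {truck_at(t2,portB)}, keep {pkg_at(p2,whs1), pkg_at(p5,portB)}, require {truck_at(t2,whs1)}
    → {pkg_at(p2,whs1), pkg_at(p5,portB), truck_at(t2,whs1)}
  through step 1 (drive(t2,portB,whs1)): drop {truck_at(t2,whs1)}, keep {pkg_at(p2,whs1), pkg_at(p5,portB)}, require {truck_at(t2,portB)}
    → {pkg_at(p2,whs1), pkg_at(p5,portB), truck_at(t2,portB)}

== RESULT ==
["pkg_at(p2,whs1)", "pkg_at(p5,portB)", "truck_at(t2,portB)"]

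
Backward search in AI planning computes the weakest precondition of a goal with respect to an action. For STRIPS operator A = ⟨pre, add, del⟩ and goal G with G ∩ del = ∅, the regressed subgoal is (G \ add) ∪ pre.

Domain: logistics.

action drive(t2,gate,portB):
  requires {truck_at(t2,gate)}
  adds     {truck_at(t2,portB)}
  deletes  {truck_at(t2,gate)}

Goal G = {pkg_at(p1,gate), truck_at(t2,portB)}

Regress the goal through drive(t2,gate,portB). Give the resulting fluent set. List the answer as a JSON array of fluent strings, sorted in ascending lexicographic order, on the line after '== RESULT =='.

Regress:
  G ∩ del = {}  (empty — regression defined)
  G \ add = {pkg_at(p1,gate), truck_at(t2,portB)} \ {truck_at(t2,portB)} = {pkg_at(p1,gate)}
  ∪ pre   = {pkg_at(p1,gate)} ∪ {truck_at(t2,gate)}
          = {pkg_at(p1,gate), truck_at(t2,gate)}

== RESULT ==
["pkg_at(p1,gate)", "truck_at(t2,gate)"]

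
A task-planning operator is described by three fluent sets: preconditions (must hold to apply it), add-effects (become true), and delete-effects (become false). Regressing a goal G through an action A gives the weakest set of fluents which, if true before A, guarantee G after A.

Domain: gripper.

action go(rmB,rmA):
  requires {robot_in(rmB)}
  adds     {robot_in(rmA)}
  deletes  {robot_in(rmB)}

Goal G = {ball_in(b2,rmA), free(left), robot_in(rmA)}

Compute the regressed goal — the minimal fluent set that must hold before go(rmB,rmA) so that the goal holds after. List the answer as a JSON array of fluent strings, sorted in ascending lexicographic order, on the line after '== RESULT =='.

Regress:
  G ∩ del = {}  (empty — regression defined)
  G \ add = {ball_in(b2,rmA), free(left), robot_in(rmA)} \ {robot_in(rmA)} = {ball_in(b2,rmA), free(left)}
  ∪ pre   = {ball_in(b2,rmA), free(left)} ∪ {robot_in(rmB)}
          = {ball_in(b2,rmA), free(left), robot_in(rmB)}

== RESULT ==
["ball_in(b2,rmA)", "free(left)", "robot_in(rmB)"]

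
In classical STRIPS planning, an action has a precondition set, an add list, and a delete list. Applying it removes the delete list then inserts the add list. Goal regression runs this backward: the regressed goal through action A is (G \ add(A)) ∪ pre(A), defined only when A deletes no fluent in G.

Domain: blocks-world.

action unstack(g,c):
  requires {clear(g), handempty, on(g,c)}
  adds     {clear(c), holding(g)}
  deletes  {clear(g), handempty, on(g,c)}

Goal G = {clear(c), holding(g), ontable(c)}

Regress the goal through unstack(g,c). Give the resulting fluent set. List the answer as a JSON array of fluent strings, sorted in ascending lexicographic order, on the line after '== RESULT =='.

Compute (G \ add) ∪ pre:
  G ∩ del = {}  (empty — regression defined)
  G \ add = {clear(c), holding(g), ontable(c)} \ {clear(c), holding(g)} = {ontable(c)}
  ∪ pre   = {ontable(c)} ∪ {clear(g), handempty, on(g,c)}
          = {clear(g), handempty, on(g,c), ontable(c)}

== RESULT ==
["clear(g)", "handempty", "on(g,c)", "ontable(c)"]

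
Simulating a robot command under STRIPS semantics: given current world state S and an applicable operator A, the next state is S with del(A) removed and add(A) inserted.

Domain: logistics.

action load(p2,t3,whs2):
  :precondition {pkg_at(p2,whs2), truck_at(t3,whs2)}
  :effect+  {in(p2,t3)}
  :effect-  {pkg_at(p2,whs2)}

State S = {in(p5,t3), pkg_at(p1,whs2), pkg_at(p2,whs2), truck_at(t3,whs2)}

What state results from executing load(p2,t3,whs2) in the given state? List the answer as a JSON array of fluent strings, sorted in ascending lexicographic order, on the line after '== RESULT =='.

Progress:
  pre ⊆ S: {pkg_at(p2,whs2), truck_at(t3,whs2)} ⊆ S  — applicable
  S \ del = {in(p5,t3), pkg_at(p1,whs2), truck_at(t3,whs2)}
  ∪ add   = {in(p2,t3), in(p5,t3), pkg_at(p1,whs2), truck_at(t3,whs2)}

== RESULT ==
["in(p2,t3)", "in(p5,t3)", "pkg_at(p1,whs2)", "truck_at(t3,whs2)"]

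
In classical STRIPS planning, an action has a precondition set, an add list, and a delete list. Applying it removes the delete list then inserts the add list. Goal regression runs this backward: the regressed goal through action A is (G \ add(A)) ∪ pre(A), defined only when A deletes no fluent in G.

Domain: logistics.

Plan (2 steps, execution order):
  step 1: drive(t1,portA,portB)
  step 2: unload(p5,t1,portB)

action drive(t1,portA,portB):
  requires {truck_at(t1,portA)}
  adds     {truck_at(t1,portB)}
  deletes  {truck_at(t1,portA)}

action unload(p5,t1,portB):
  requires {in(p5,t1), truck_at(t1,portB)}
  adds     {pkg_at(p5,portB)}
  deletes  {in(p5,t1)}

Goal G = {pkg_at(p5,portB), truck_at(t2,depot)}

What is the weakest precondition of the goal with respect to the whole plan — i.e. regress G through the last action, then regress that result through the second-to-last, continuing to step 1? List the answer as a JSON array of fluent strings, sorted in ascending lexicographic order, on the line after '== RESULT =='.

Work backward from the goal:
  through step 2 (unload(p5,t1,portB)): drop {pkg_at(p5,portB)}, keep {truck_at(t2,depot)}, require {in(p5,t1), truck_at(t1,portB)}
    → {in(p5,t1), truck_at(t1,portB), truck_at(t2,depot)}
  through step 1 (drive(t1,portA,portB)): drop {truck_at(t1,portB)}, keep {in(p5,t1), truck_at(t2,depot)}, require {truck_at(t1,portA)}
    → {in(p5,t1), truck_at(t1,portA), truck_at(t2,depot)}

== RESULT ==
["in(p5,t1)", "truck_at(t1,portA)", "truck_at(t2,depot)"]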